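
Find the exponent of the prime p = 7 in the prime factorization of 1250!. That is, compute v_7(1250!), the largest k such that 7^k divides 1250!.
v_7(1250!) = 206

Legendre's formula: v_p(n!) = Σ_{k ≥ 1} ⌊n / p^k⌋. For p = 7, n = 1250, the terms are:
  ⌊1250/7^1⌋ = ⌊1250/7⌋ = 178
  ⌊1250/7^2⌋ = ⌊1250/49⌋ = 25
  ⌊1250/7^3⌋ = ⌊1250/343⌋ = 3
(the next term ⌊1250/7^4⌋ = 0, terminating the sum). Summing: v_7(1250!) = 178 + 25 + 3 = 206.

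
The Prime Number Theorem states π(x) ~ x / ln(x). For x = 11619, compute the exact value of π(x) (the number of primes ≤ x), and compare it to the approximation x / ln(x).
π(11619) = 1397;  x/ln(x) ≈ 1241.29;  relative error ≈ 11.15%.

Directly count primes up to 11619: π(11619) = 1397. The PNT approximation gives 11619/ln(11619) ≈ 11619/9.36040 ≈ 1241.29. Relative error (π(x) − x/ln(x)) / π(x) ≈ 11.15%; the approximation is known to undercount slightly (Li(x) is a better estimate).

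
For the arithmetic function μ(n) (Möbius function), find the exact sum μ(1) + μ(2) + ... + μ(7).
Σ_{n ≤ 7} μ(n) = -2

Compute μ(n) for each 1 ≤ n ≤ 7: μ(1) = 1, μ(2) = -1, μ(3) = -1, μ(4) = 0, μ(5) = -1, μ(6) = 1, μ(7) = -1. Summing all 7 values: -2. (Mertens function M(x) = Σ_{n ≤ x} μ(n); on average M(x) should be small (PNT ⟺ M(x) = o(x)).)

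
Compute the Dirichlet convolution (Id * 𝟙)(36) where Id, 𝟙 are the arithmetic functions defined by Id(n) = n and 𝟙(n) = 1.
(Id * 𝟙)(36) = 91

Divisors of 36: [1, 2, 3, 4, 6, 9, 12, 18, 36]. For each d | 36:
  d = 1: Id(1) · 𝟙(36/1) = 1 · 1 = 1
  d = 2: Id(2) · 𝟙(36/2) = 2 · 1 = 2
  d = 3: Id(3) · 𝟙(36/3) = 3 · 1 = 3
  d = 4: Id(4) · 𝟙(36/4) = 4 · 1 = 4
  d = 6: Id(6) · 𝟙(36/6) = 6 · 1 = 6
  d = 9: Id(9) · 𝟙(36/9) = 9 · 1 = 9
  d = 12: Id(12) · 𝟙(36/12) = 12 · 1 = 12
  d = 18: Id(18) · 𝟙(36/18) = 18 · 1 = 18
  d = 36: Id(36) · 𝟙(36/36) = 36 · 1 = 36
Summing: (Id * 𝟙)(36) = 1 + 2 + 3 + 4 + 6 + 9 + 12 + 18 + 36 = 91.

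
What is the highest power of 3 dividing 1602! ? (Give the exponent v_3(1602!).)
v_3(1602!) = 798

Legendre's formula: v_p(n!) = Σ_{k ≥ 1} ⌊n / p^k⌋. For p = 3, n = 1602, the terms are:
  ⌊1602/3^1⌋ = ⌊1602/3⌋ = 534
  ⌊1602/3^2⌋ = ⌊1602/9⌋ = 178
  ⌊1602/3^3⌋ = ⌊1602/27⌋ = 59
  ⌊1602/3^4⌋ = ⌊1602/81⌋ = 19
  ⌊1602/3^5⌋ = ⌊1602/243⌋ = 6
  ⌊1602/3^6⌋ = ⌊1602/729⌋ = 2
(the next term ⌊1602/3^7⌋ = 0, terminating the sum). Summing: v_3(1602!) = 534 + 178 + 59 + 19 + 6 + 2 = 798.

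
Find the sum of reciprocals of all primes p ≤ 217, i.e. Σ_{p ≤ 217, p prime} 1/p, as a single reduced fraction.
Σ 1/p = 3215488142498485484492183158345029261034221047849345857469577412562094716564064084247/1645783550795210387735581011435590727981167322669649249414629852197255934130751870910

π(217) = 47, so the primes ≤ 217 are [2, 3, 5, 7, 11, 13, 17, 19, 23, 29, 31, 37, 41, 43, 47, 53, 59, 61, 67, 71, 73, 79, 83, 89, 97, 101, 103, 107, 109, 113, 127, 131, 137, 139, 149, 151, 157, 163, 167, 173, 179, 181, 191, 193, 197, 199, 211]. Summing 1/p over these primes: 3215488142498485484492183158345029261034221047849345857469577412562094716564064084247/1645783550795210387735581011435590727981167322669649249414629852197255934130751870910 ≈ 1.9538. Mertens estimate ln ln(217) + 0.2615 ≈ 1.9442.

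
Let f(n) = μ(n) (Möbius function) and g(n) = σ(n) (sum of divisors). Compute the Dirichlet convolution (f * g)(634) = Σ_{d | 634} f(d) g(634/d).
(μ * σ)(634) = 634

Divisors of 634: [1, 2, 317, 634]. For each d | 634:
  d = 1: μ(1) · σ(634/1) = 1 · 954 = 954
  d = 2: μ(2) · σ(634/2) = -1 · 318 = -318
  d = 317: μ(317) · σ(634/317) = -1 · 3 = -3
  d = 634: μ(634) · σ(634/634) = 1 · 1 = 1
Summing: (μ * σ)(634) = 954 + -318 + -3 + 1 = 634.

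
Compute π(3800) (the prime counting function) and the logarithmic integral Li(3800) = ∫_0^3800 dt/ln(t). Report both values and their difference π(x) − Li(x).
π(3800) = 528;  Li(3800) ≈ 541.18;  π(x) − Li(x) ≈ -13.18.

Direct count of primes ≤ 3800 gives π(3800) = 528. Numerical evaluation of the logarithmic integral gives Li(3800) ≈ 541.18. The difference π(x) − Li(x) ≈ -13.18 is typically negative for small/moderate x (Li(x) overestimates), though Littlewood's theorem shows this sign changes infinitely often.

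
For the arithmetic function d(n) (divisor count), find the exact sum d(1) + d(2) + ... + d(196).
Σ_{n ≤ 196} d(n) = 1070

Compute d(n) for each 1 ≤ n ≤ 196: d(1) = 1, d(2) = 2, d(3) = 2, d(4) = 3, d(5) = 2, d(6) = 4, d(7) = 2, d(8) = 4, d(9) = 3, d(10) = 4, d(11) = 2, d(12) = 6, d(13) = 2, d(14) = 4, d(15) = 4, d(16) = 5, d(17) = 2, d(18) = 6, d(19) = 2, d(20) = 6, d(21) = 4, d(22) = 4, d(23) = 2, d(24) = 8, d(25) = 3, d(26) = 4, d(27) = 4, d(28) = 6, d(29) = 2, d(30) = 8, d(31) = 2, d(32) = 6, d(33) = 4, d(34) = 4, d(35) = 4, d(36) = 9, d(37) = 2, d(38) = 4, d(39) = 4, d(40) = 8, d(41) = 2, d(42) = 8, d(43) = 2, d(44) = 6, d(45) = 6, d(46) = 4, d(47) = 2, d(48) = 10, d(49) = 3, d(50) = 6, d(51) = 4, d(52) = 6, d(53) = 2, d(54) = 8, d(55) = 4, d(56) = 8, d(57) = 4, d(58) = 4, d(59) = 2, d(60) = 12, d(61) = 2, d(62) = 4, d(63) = 6, d(64) = 7, d(65) = 4, d(66) = 8, d(67) = 2, d(68) = 6, d(69) = 4, d(70) = 8, d(71) = 2, d(72) = 12, d(73) = 2, d(74) = 4, d(75) = 6, d(76) = 6, d(77) = 4, d(78) = 8, d(79) = 2, d(80) = 10, d(81) = 5, d(82) = 4, d(83) = 2, d(84) = 12, d(85) = 4, d(86) = 4, d(87) = 4, d(88) = 8, d(89) = 2, d(90) = 12, d(91) = 4, d(92) = 6, d(93) = 4, d(94) = 4, d(95) = 4, d(96) = 12, d(97) = 2, d(98) = 6, d(99) = 6, d(100) = 9, d(101) = 2, d(102) = 8, d(103) = 2, d(104) = 8, d(105) = 8, d(106) = 4, d(107) = 2, d(108) = 12, d(109) = 2, d(110) = 8, d(111) = 4, d(112) = 10, d(113) = 2, d(114) = 8, d(115) = 4, d(116) = 6, d(117) = 6, d(118) = 4, d(119) = 4, d(120) = 16, d(121) = 3, d(122) = 4, d(123) = 4, d(124) = 6, d(125) = 4, d(126) = 12, d(127) = 2, d(128) = 8, d(129) = 4, d(130) = 8, d(131) = 2, d(132) = 12, d(133) = 4, d(134) = 4, d(135) = 8, d(136) = 8, d(137) = 2, d(138) = 8, d(139) = 2, d(140) = 12, d(141) = 4, d(142) = 4, d(143) = 4, d(144) = 15, d(145) = 4, d(146) = 4, d(147) = 6, d(148) = 6, d(149) = 2, d(150) = 12, d(151) = 2, d(152) = 8, d(153) = 6, d(154) = 8, d(155) = 4, d(156) = 12, d(157) = 2, d(158) = 4, d(159) = 4, d(160) = 12, d(161) = 4, d(162) = 10, d(163) = 2, d(164) = 6, d(165) = 8, d(166) = 4, d(167) = 2, d(168) = 16, d(169) = 3, d(170) = 8, d(171) = 6, d(172) = 6, d(173) = 2, d(174) = 8, d(175) = 6, d(176) = 10, d(177) = 4, d(178) = 4, d(179) = 2, d(180) = 18, d(181) = 2, d(182) = 8, d(183) = 4, d(184) = 8, d(185) = 4, d(186) = 8, d(187) = 4, d(188) = 6, d(189) = 8, d(190) = 8, d(191) = 2, d(192) = 14, d(193) = 2, d(194) = 4, d(195) = 8, d(196) = 9. Summing all 196 values: 1070. (Dirichlet's divisor formula: Σ_{n ≤ x} d(n) = x ln(x) + (2γ − 1) x + O(√x). For x = 196, the asymptotic estimate is ≈ 1064.78.)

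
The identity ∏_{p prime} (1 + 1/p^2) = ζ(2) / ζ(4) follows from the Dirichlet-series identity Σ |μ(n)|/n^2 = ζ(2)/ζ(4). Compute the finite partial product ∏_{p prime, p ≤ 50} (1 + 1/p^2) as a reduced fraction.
∏ = 101793085732936000000000/67237345888235944242129

The primes p ≤ 50 are [2, 3, 5, 7, 11, 13, 17, 19, 23, 29, 31, 37, 41, 43, 47]. For each, (1 + 1/p^2) = (p^2 + 1)/p^2. Multiplying these fractions over p ∈ [2, 3, 5, 7, 11, 13, 17, 19, 23, 29, 31, 37, 41, 43, 47] gives 101793085732936000000000/67237345888235944242129. (In the limit P → ∞ this tends to ζ(2)/ζ(4).)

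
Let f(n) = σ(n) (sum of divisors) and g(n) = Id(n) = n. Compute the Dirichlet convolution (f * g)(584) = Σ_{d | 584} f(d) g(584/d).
(σ * Id)(584) = 7203

Divisors of 584: [1, 2, 4, 8, 73, 146, 292, 584]. For each d | 584:
  d = 1: σ(1) · Id(584/1) = 1 · 584 = 584
  d = 2: σ(2) · Id(584/2) = 3 · 292 = 876
  d = 4: σ(4) · Id(584/4) = 7 · 146 = 1022
  d = 8: σ(8) · Id(584/8) = 15 · 73 = 1095
  d = 73: σ(73) · Id(584/73) = 74 · 8 = 592
  d = 146: σ(146) · Id(584/146) = 222 · 4 = 888
  d = 292: σ(292) · Id(584/292) = 518 · 2 = 1036
  d = 584: σ(584) · Id(584/584) = 1110 · 1 = 1110
Summing: (σ * Id)(584) = 584 + 876 + 1022 + 1095 + 592 + 888 + 1036 + 1110 = 7203.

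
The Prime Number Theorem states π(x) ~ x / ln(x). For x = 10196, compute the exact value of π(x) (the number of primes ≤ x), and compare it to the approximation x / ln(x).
π(10196) = 1252;  x/ln(x) ≈ 1104.69;  relative error ≈ 11.77%.

Directly count primes up to 10196: π(10196) = 1252. The PNT approximation gives 10196/ln(10196) ≈ 10196/9.22975 ≈ 1104.69. Relative error (π(x) − x/ln(x)) / π(x) ≈ 11.77%; the approximation is known to undercount slightly (Li(x) is a better estimate).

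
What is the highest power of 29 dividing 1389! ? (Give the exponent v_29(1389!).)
v_29(1389!) = 48

Legendre's formula: v_p(n!) = Σ_{k ≥ 1} ⌊n / p^k⌋. For p = 29, n = 1389, the terms are:
  ⌊1389/29^1⌋ = ⌊1389/29⌋ = 47
  ⌊1389/29^2⌋ = ⌊1389/841⌋ = 1
(the next term ⌊1389/29^3⌋ = 0, terminating the sum). Summing: v_29(1389!) = 47 + 1 = 48.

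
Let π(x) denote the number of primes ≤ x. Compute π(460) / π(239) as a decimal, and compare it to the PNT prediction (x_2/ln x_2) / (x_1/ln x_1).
π(460)/π(239) = 88/52 ≈ 1.6923;  PNT prediction ≈ 1.7191.

π(239) = 52 and π(460) = 88, so π(460)/π(239) ≈ 1.6923. The PNT-predicted ratio is (460/ln(460)) / (239/ln(239)) ≈ 1.7191. The two agree to within a few percent, as expected.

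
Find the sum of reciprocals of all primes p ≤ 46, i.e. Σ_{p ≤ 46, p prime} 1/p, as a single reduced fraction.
Σ 1/p = 21460568175640361/13082761331670030

π(46) = 14, so the primes ≤ 46 are [2, 3, 5, 7, 11, 13, 17, 19, 23, 29, 31, 37, 41, 43]. Summing 1/p over these primes: 21460568175640361/13082761331670030 ≈ 1.6404. Mertens estimate ln ln(46) + 0.2615 ≈ 1.6040.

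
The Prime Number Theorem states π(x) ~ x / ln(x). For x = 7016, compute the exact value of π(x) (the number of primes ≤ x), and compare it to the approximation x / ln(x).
π(7016) = 902;  x/ln(x) ≈ 792.24;  relative error ≈ 12.17%.

Directly count primes up to 7016: π(7016) = 902. The PNT approximation gives 7016/ln(7016) ≈ 7016/8.85595 ≈ 792.24. Relative error (π(x) − x/ln(x)) / π(x) ≈ 12.17%; the approximation is known to undercount slightly (Li(x) is a better estimate).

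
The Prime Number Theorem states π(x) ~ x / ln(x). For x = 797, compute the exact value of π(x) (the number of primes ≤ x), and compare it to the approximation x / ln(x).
π(797) = 139;  x/ln(x) ≈ 119.30;  relative error ≈ 14.18%.

Directly count primes up to 797: π(797) = 139. The PNT approximation gives 797/ln(797) ≈ 797/6.68085 ≈ 119.30. Relative error (π(x) − x/ln(x)) / π(x) ≈ 14.18%; the approximation is known to undercount slightly (Li(x) is a better estimate).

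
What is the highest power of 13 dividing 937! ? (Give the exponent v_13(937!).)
v_13(937!) = 77

Legendre's formula: v_p(n!) = Σ_{k ≥ 1} ⌊n / p^k⌋. For p = 13, n = 937, the terms are:
  ⌊937/13^1⌋ = ⌊937/13⌋ = 72
  ⌊937/13^2⌋ = ⌊937/169⌋ = 5
(the next term ⌊937/13^3⌋ = 0, terminating the sum). Summing: v_13(937!) = 72 + 5 = 77.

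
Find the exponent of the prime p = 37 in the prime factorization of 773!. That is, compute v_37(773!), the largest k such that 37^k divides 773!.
v_37(773!) = 20

Legendre's formula: v_p(n!) = Σ_{k ≥ 1} ⌊n / p^k⌋. For p = 37, n = 773, the terms are:
  ⌊773/37^1⌋ = ⌊773/37⌋ = 20
(the next term ⌊773/37^2⌋ = 0, terminating the sum). Summing: v_37(773!) = 20 = 20.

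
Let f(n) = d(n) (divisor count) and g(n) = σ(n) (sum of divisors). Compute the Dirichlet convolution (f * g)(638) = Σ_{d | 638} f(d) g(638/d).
(d * σ)(638) = 2240

Divisors of 638: [1, 2, 11, 22, 29, 58, 319, 638]. For each d | 638:
  d = 1: d(1) · σ(638/1) = 1 · 1080 = 1080
  d = 2: d(2) · σ(638/2) = 2 · 360 = 720
  d = 11: d(11) · σ(638/11) = 2 · 90 = 180
  d = 22: d(22) · σ(638/22) = 4 · 30 = 120
  d = 29: d(29) · σ(638/29) = 2 · 36 = 72
  d = 58: d(58) · σ(638/58) = 4 · 12 = 48
  d = 319: d(319) · σ(638/319) = 4 · 3 = 12
  d = 638: d(638) · σ(638/638) = 8 · 1 = 8
Summing: (d * σ)(638) = 1080 + 720 + 180 + 120 + 72 + 48 + 12 + 8 = 2240.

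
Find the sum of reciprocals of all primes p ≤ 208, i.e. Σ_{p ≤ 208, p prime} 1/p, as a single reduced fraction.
Σ 1/p = 15202313841027497739047080375538859939135227730139536997746371469607707132833646367/7799922041683461553249199106329813876687996789903550945093032474868511536164700810

π(208) = 46, so the primes ≤ 208 are [2, 3, 5, 7, 11, 13, 17, 19, 23, 29, 31, 37, 41, 43, 47, 53, 59, 61, 67, 71, 73, 79, 83, 89, 97, 101, 103, 107, 109, 113, 127, 131, 137, 139, 149, 151, 157, 163, 167, 173, 179, 181, 191, 193, 197, 199]. Summing 1/p over these primes: 15202313841027497739047080375538859939135227730139536997746371469607707132833646367/7799922041683461553249199106329813876687996789903550945093032474868511536164700810 ≈ 1.9490. Mertens estimate ln ln(208) + 0.2615 ≈ 1.9363.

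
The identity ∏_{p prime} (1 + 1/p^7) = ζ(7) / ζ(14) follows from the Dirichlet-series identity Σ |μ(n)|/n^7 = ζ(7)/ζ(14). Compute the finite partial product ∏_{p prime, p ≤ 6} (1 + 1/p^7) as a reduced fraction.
∏ = 306266941/303750000

The primes p ≤ 6 are [2, 3, 5]. For each, (1 + 1/p^7) = (p^7 + 1)/p^7. Multiplying these fractions over p ∈ [2, 3, 5] gives 306266941/303750000. (In the limit P → ∞ this tends to ζ(7)/ζ(14).)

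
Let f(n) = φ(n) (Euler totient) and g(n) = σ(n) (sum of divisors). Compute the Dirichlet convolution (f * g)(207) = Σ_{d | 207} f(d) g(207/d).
(φ * σ)(207) = 1242

Divisors of 207: [1, 3, 9, 23, 69, 207]. For each d | 207:
  d = 1: φ(1) · σ(207/1) = 1 · 312 = 312
  d = 3: φ(3) · σ(207/3) = 2 · 96 = 192
  d = 9: φ(9) · σ(207/9) = 6 · 24 = 144
  d = 23: φ(23) · σ(207/23) = 22 · 13 = 286
  d = 69: φ(69) · σ(207/69) = 44 · 4 = 176
  d = 207: φ(207) · σ(207/207) = 132 · 1 = 132
Summing: (φ * σ)(207) = 312 + 192 + 144 + 286 + 176 + 132 = 1242.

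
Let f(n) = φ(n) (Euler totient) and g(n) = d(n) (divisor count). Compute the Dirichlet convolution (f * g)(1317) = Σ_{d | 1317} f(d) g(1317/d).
(φ * d)(1317) = 1760

Divisors of 1317: [1, 3, 439, 1317]. For each d | 1317:
  d = 1: φ(1) · d(1317/1) = 1 · 4 = 4
  d = 3: φ(3) · d(1317/3) = 2 · 2 = 4
  d = 439: φ(439) · d(1317/439) = 438 · 2 = 876
  d = 1317: φ(1317) · d(1317/1317) = 876 · 1 = 876
Summing: (φ * d)(1317) = 4 + 4 + 876 + 876 = 1760.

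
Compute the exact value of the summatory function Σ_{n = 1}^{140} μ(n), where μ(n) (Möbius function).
Σ_{n ≤ 140} μ(n) = -4

Compute μ(n) for each 1 ≤ n ≤ 140: μ(1) = 1, μ(2) = -1, μ(3) = -1, μ(4) = 0, μ(5) = -1, μ(6) = 1, μ(7) = -1, μ(8) = 0, μ(9) = 0, μ(10) = 1, μ(11) = -1, μ(12) = 0, μ(13) = -1, μ(14) = 1, μ(15) = 1, μ(16) = 0, μ(17) = -1, μ(18) = 0, μ(19) = -1, μ(20) = 0, μ(21) = 1, μ(22) = 1, μ(23) = -1, μ(24) = 0, μ(25) = 0, μ(26) = 1, μ(27) = 0, μ(28) = 0, μ(29) = -1, μ(30) = -1, μ(31) = -1, μ(32) = 0, μ(33) = 1, μ(34) = 1, μ(35) = 1, μ(36) = 0, μ(37) = -1, μ(38) = 1, μ(39) = 1, μ(40) = 0, μ(41) = -1, μ(42) = -1, μ(43) = -1, μ(44) = 0, μ(45) = 0, μ(46) = 1, μ(47) = -1, μ(48) = 0, μ(49) = 0, μ(50) = 0, μ(51) = 1, μ(52) = 0, μ(53) = -1, μ(54) = 0, μ(55) = 1, μ(56) = 0, μ(57) = 1, μ(58) = 1, μ(59) = -1, μ(60) = 0, μ(61) = -1, μ(62) = 1, μ(63) = 0, μ(64) = 0, μ(65) = 1, μ(66) = -1, μ(67) = -1, μ(68) = 0, μ(69) = 1, μ(70) = -1, μ(71) = -1, μ(72) = 0, μ(73) = -1, μ(74) = 1, μ(75) = 0, μ(76) = 0, μ(77) = 1, μ(78) = -1, μ(79) = -1, μ(80) = 0, μ(81) = 0, μ(82) = 1, μ(83) = -1, μ(84) = 0, μ(85) = 1, μ(86) = 1, μ(87) = 1, μ(88) = 0, μ(89) = -1, μ(90) = 0, μ(91) = 1, μ(92) = 0, μ(93) = 1, μ(94) = 1, μ(95) = 1, μ(96) = 0, μ(97) = -1, μ(98) = 0, μ(99) = 0, μ(100) = 0, μ(101) = -1, μ(102) = -1, μ(103) = -1, μ(104) = 0, μ(105) = -1, μ(106) = 1, μ(107) = -1, μ(108) = 0, μ(109) = -1, μ(110) = -1, μ(111) = 1, μ(112) = 0, μ(113) = -1, μ(114) = -1, μ(115) = 1, μ(116) = 0, μ(117) = 0, μ(118) = 1, μ(119) = 1, μ(120) = 0, μ(121) = 0, μ(122) = 1, μ(123) = 1, μ(124) = 0, μ(125) = 0, μ(126) = 0, μ(127) = -1, μ(128) = 0, μ(129) = 1, μ(130) = -1, μ(131) = -1, μ(132) = 0, μ(133) = 1, μ(134) = 1, μ(135) = 0, μ(136) = 0, μ(137) = -1, μ(138) = -1, μ(139) = -1, μ(140) = 0. Summing all 140 values: -4. (Mertens function M(x) = Σ_{n ≤ x} μ(n); on average M(x) should be small (PNT ⟺ M(x) = o(x)).)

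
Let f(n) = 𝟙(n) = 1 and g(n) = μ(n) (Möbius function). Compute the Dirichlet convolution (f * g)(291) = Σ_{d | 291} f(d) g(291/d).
(𝟙 * μ)(291) = 0

Divisors of 291: [1, 3, 97, 291]. For each d | 291:
  d = 1: 𝟙(1) · μ(291/1) = 1 · 1 = 1
  d = 3: 𝟙(3) · μ(291/3) = 1 · -1 = -1
  d = 97: 𝟙(97) · μ(291/97) = 1 · -1 = -1
  d = 291: 𝟙(291) · μ(291/291) = 1 · 1 = 1
Summing: (𝟙 * μ)(291) = 1 + -1 + -1 + 1 = 0.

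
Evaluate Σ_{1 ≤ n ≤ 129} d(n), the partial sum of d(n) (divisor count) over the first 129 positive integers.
Σ_{n ≤ 129} d(n) = 649

Compute d(n) for each 1 ≤ n ≤ 129: d(1) = 1, d(2) = 2, d(3) = 2, d(4) = 3, d(5) = 2, d(6) = 4, d(7) = 2, d(8) = 4, d(9) = 3, d(10) = 4, d(11) = 2, d(12) = 6, d(13) = 2, d(14) = 4, d(15) = 4, d(16) = 5, d(17) = 2, d(18) = 6, d(19) = 2, d(20) = 6, d(21) = 4, d(22) = 4, d(23) = 2, d(24) = 8, d(25) = 3, d(26) = 4, d(27) = 4, d(28) = 6, d(29) = 2, d(30) = 8, d(31) = 2, d(32) = 6, d(33) = 4, d(34) = 4, d(35) = 4, d(36) = 9, d(37) = 2, d(38) = 4, d(39) = 4, d(40) = 8, d(41) = 2, d(42) = 8, d(43) = 2, d(44) = 6, d(45) = 6, d(46) = 4, d(47) = 2, d(48) = 10, d(49) = 3, d(50) = 6, d(51) = 4, d(52) = 6, d(53) = 2, d(54) = 8, d(55) = 4, d(56) = 8, d(57) = 4, d(58) = 4, d(59) = 2, d(60) = 12, d(61) = 2, d(62) = 4, d(63) = 6, d(64) = 7, d(65) = 4, d(66) = 8, d(67) = 2, d(68) = 6, d(69) = 4, d(70) = 8, d(71) = 2, d(72) = 12, d(73) = 2, d(74) = 4, d(75) = 6, d(76) = 6, d(77) = 4, d(78) = 8, d(79) = 2, d(80) = 10, d(81) = 5, d(82) = 4, d(83) = 2, d(84) = 12, d(85) = 4, d(86) = 4, d(87) = 4, d(88) = 8, d(89) = 2, d(90) = 12, d(91) = 4, d(92) = 6, d(93) = 4, d(94) = 4, d(95) = 4, d(96) = 12, d(97) = 2, d(98) = 6, d(99) = 6, d(100) = 9, d(101) = 2, d(102) = 8, d(103) = 2, d(104) = 8, d(105) = 8, d(106) = 4, d(107) = 2, d(108) = 12, d(109) = 2, d(110) = 8, d(111) = 4, d(112) = 10, d(113) = 2, d(114) = 8, d(115) = 4, d(116) = 6, d(117) = 6, d(118) = 4, d(119) = 4, d(120) = 16, d(121) = 3, d(122) = 4, d(123) = 4, d(124) = 6, d(125) = 4, d(126) = 12, d(127) = 2, d(128) = 8, d(129) = 4. Summing all 129 values: 649. (Dirichlet's divisor formula: Σ_{n ≤ x} d(n) = x ln(x) + (2γ − 1) x + O(√x). For x = 129, the asymptotic estimate is ≈ 646.84.)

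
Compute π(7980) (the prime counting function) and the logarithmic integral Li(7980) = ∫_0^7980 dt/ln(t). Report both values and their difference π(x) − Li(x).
π(7980) = 1006;  Li(7980) ≈ 1024.19;  π(x) − Li(x) ≈ -18.19.

Direct count of primes ≤ 7980 gives π(7980) = 1006. Numerical evaluation of the logarithmic integral gives Li(7980) ≈ 1024.19. The difference π(x) − Li(x) ≈ -18.19 is typically negative for small/moderate x (Li(x) overestimates), though Littlewood's theorem shows this sign changes infinitely often.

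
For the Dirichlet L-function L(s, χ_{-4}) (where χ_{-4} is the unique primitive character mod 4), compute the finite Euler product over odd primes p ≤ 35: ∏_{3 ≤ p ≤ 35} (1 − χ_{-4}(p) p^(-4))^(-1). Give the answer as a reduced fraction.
∏ = 1870816715381797956556539609218365/1891731462842378884815364370202624

The odd primes p ≤ 35 are [3, 5, 7, 11, 13, 17, 19, 23, 29, 31]. For each, χ(p) = 1 if p ≡ 1 mod 4, χ(p) = −1 if p ≡ 3 mod 4. Taking (1 − χ(p)/p^4)^(-1) = p^4/(p^4 − χ(p)): (1 − (-1)/3^4)^(-1) · (1 − (1)/5^4)^(-1) · (1 − (-1)/7^4)^(-1) · (1 − (-1)/11^4)^(-1) · (1 − (1)/13^4)^(-1) · (1 − (1)/17^4)^(-1) · (1 − (-1)/19^4)^(-1) · (1 − (-1)/23^4)^(-1) · (1 − (1)/29^4)^(-1) · (1 − (-1)/31^4)^(-1) = 1870816715381797956556539609218365/1891731462842378884815364370202624.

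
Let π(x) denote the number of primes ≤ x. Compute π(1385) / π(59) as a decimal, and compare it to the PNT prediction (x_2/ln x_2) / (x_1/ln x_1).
π(1385)/π(59) = 221/17 ≈ 13.0000;  PNT prediction ≈ 13.2327.

π(59) = 17 and π(1385) = 221, so π(1385)/π(59) ≈ 13.0000. The PNT-predicted ratio is (1385/ln(1385)) / (59/ln(59)) ≈ 13.2327. The two agree to within a few percent, as expected.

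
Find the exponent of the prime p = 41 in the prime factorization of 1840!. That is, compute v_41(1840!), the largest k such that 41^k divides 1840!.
v_41(1840!) = 45

Legendre's formula: v_p(n!) = Σ_{k ≥ 1} ⌊n / p^k⌋. For p = 41, n = 1840, the terms are:
  ⌊1840/41^1⌋ = ⌊1840/41⌋ = 44
  ⌊1840/41^2⌋ = ⌊1840/1681⌋ = 1
(the next term ⌊1840/41^3⌋ = 0, terminating the sum). Summing: v_41(1840!) = 44 + 1 = 45.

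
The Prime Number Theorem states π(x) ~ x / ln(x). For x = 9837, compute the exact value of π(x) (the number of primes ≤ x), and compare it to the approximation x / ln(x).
π(9837) = 1213;  x/ln(x) ≈ 1069.95;  relative error ≈ 11.79%.

Directly count primes up to 9837: π(9837) = 1213. The PNT approximation gives 9837/ln(9837) ≈ 9837/9.19391 ≈ 1069.95. Relative error (π(x) − x/ln(x)) / π(x) ≈ 11.79%; the approximation is known to undercount slightly (Li(x) is a better estimate).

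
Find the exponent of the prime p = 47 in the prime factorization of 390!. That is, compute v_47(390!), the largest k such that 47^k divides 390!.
v_47(390!) = 8

Legendre's formula: v_p(n!) = Σ_{k ≥ 1} ⌊n / p^k⌋. For p = 47, n = 390, the terms are:
  ⌊390/47^1⌋ = ⌊390/47⌋ = 8
(the next term ⌊390/47^2⌋ = 0, terminating the sum). Summing: v_47(390!) = 8 = 8.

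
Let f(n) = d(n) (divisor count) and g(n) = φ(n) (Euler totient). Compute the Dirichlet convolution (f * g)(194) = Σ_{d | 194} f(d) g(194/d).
(d * φ)(194) = 294

Divisors of 194: [1, 2, 97, 194]. For each d | 194:
  d = 1: d(1) · φ(194/1) = 1 · 96 = 96
  d = 2: d(2) · φ(194/2) = 2 · 96 = 192
  d = 97: d(97) · φ(194/97) = 2 · 1 = 2
  d = 194: d(194) · φ(194/194) = 4 · 1 = 4
Summing: (d * φ)(194) = 96 + 192 + 2 + 4 = 294.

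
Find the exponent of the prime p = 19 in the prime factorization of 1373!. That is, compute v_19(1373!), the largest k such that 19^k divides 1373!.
v_19(1373!) = 75

Legendre's formula: v_p(n!) = Σ_{k ≥ 1} ⌊n / p^k⌋. For p = 19, n = 1373, the terms are:
  ⌊1373/19^1⌋ = ⌊1373/19⌋ = 72
  ⌊1373/19^2⌋ = ⌊1373/361⌋ = 3
(the next term ⌊1373/19^3⌋ = 0, terminating the sum). Summing: v_19(1373!) = 72 + 3 = 75.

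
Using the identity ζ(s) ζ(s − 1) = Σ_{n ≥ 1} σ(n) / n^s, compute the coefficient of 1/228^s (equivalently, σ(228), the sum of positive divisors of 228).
σ(228) = 560

In the product (Σ m^0/m^s)(Σ k / k^s) = Σ (Σ_{d | n} d) / n^s, the coefficient of 1/n^s is σ(n) = Σ_{d | n} d. For n = 228, divisors are [1, 2, 3, 4, 6, 12, 19, 38, 57, 76, 114, 228]; summing: σ(228) = 560.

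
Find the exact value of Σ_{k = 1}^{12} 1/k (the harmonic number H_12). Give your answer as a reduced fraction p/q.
H_12 = 86021/27720

Direct summation: H_12 = 1 + 1/2 + ... + 1/12. The least common denominator is lcm(1, ..., 12) = 27720; over this denominator the numerator is 27720 + 13860 + 9240 + 6930 + 5544 + 4620 + 3960 + 3465 + 3080 + 2772 + 2520 + 2310 = 86021, so H_12 = 86021/27720 (already in lowest terms) ≈ 3.10321. (The PNT-adjacent estimate ln(12) + γ ≈ 3.06212 matches within O(1/n).)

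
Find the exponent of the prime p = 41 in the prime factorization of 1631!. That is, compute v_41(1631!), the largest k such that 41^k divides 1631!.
v_41(1631!) = 39

Legendre's formula: v_p(n!) = Σ_{k ≥ 1} ⌊n / p^k⌋. For p = 41, n = 1631, the terms are:
  ⌊1631/41^1⌋ = ⌊1631/41⌋ = 39
(the next term ⌊1631/41^2⌋ = 0, terminating the sum). Summing: v_41(1631!) = 39 = 39.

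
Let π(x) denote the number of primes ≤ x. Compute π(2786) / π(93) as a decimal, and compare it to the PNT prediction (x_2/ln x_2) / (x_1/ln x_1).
π(2786)/π(93) = 404/24 ≈ 16.8333;  PNT prediction ≈ 17.1176.

π(93) = 24 and π(2786) = 404, so π(2786)/π(93) ≈ 16.8333. The PNT-predicted ratio is (2786/ln(2786)) / (93/ln(93)) ≈ 17.1176. The two agree to within a few percent, as expected.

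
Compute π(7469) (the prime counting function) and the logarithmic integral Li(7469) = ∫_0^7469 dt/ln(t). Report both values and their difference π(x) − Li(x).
π(7469) = 945;  Li(7469) ≈ 967.11;  π(x) − Li(x) ≈ -22.11.

Direct count of primes ≤ 7469 gives π(7469) = 945. Numerical evaluation of the logarithmic integral gives Li(7469) ≈ 967.11. The difference π(x) − Li(x) ≈ -22.11 is typically negative for small/moderate x (Li(x) overestimates), though Littlewood's theorem shows this sign changes infinitely often.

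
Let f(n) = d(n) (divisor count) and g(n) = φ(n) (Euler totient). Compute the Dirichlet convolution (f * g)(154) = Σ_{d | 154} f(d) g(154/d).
(d * φ)(154) = 288

Divisors of 154: [1, 2, 7, 11, 14, 22, 77, 154]. For each d | 154:
  d = 1: d(1) · φ(154/1) = 1 · 60 = 60
  d = 2: d(2) · φ(154/2) = 2 · 60 = 120
  d = 7: d(7) · φ(154/7) = 2 · 10 = 20
  d = 11: d(11) · φ(154/11) = 2 · 6 = 12
  d = 14: d(14) · φ(154/14) = 4 · 10 = 40
  d = 22: d(22) · φ(154/22) = 4 · 6 = 24
  d = 77: d(77) · φ(154/77) = 4 · 1 = 4
  d = 154: d(154) · φ(154/154) = 8 · 1 = 8
Summing: (d * φ)(154) = 60 + 120 + 20 + 12 + 40 + 24 + 4 + 8 = 288.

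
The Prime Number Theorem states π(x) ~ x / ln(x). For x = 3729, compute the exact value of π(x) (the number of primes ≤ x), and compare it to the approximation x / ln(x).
π(3729) = 520;  x/ln(x) ≈ 453.43;  relative error ≈ 12.80%.

Directly count primes up to 3729: π(3729) = 520. The PNT approximation gives 3729/ln(3729) ≈ 3729/8.22390 ≈ 453.43. Relative error (π(x) − x/ln(x)) / π(x) ≈ 12.80%; the approximation is known to undercount slightly (Li(x) is a better estimate).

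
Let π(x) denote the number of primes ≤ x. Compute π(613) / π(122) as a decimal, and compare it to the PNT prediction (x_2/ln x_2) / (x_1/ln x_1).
π(613)/π(122) = 112/30 ≈ 3.7333;  PNT prediction ≈ 3.7608.

π(122) = 30 and π(613) = 112, so π(613)/π(122) ≈ 3.7333. The PNT-predicted ratio is (613/ln(613)) / (122/ln(122)) ≈ 3.7608. The two agree to within a few percent, as expected.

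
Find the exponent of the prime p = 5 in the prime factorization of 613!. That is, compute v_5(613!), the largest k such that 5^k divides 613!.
v_5(613!) = 150

Legendre's formula: v_p(n!) = Σ_{k ≥ 1} ⌊n / p^k⌋. For p = 5, n = 613, the terms are:
  ⌊613/5^1⌋ = ⌊613/5⌋ = 122
  ⌊613/5^2⌋ = ⌊613/25⌋ = 24
  ⌊613/5^3⌋ = ⌊613/125⌋ = 4
(the next term ⌊613/5^4⌋ = 0, terminating the sum). Summing: v_5(613!) = 122 + 24 + 4 = 150.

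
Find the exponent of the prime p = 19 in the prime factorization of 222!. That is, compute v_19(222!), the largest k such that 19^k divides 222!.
v_19(222!) = 11

Legendre's formula: v_p(n!) = Σ_{k ≥ 1} ⌊n / p^k⌋. For p = 19, n = 222, the terms are:
  ⌊222/19^1⌋ = ⌊222/19⌋ = 11
(the next term ⌊222/19^2⌋ = 0, terminating the sum). Summing: v_19(222!) = 11 = 11.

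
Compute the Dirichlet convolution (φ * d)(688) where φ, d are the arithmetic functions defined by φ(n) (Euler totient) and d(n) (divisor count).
(φ * d)(688) = 1364

Divisors of 688: [1, 2, 4, 8, 16, 43, 86, 172, 344, 688]. For each d | 688:
  d = 1: φ(1) · d(688/1) = 1 · 10 = 10
  d = 2: φ(2) · d(688/2) = 1 · 8 = 8
  d = 4: φ(4) · d(688/4) = 2 · 6 = 12
  d = 8: φ(8) · d(688/8) = 4 · 4 = 16
  d = 16: φ(16) · d(688/16) = 8 · 2 = 16
  d = 43: φ(43) · d(688/43) = 42 · 5 = 210
  d = 86: φ(86) · d(688/86) = 42 · 4 = 168
  d = 172: φ(172) · d(688/172) = 84 · 3 = 252
  d = 344: φ(344) · d(688/344) = 168 · 2 = 336
  d = 688: φ(688) · d(688/688) = 336 · 1 = 336
Summing: (φ * d)(688) = 10 + 8 + 12 + 16 + 16 + 210 + 168 + 252 + 336 + 336 = 1364.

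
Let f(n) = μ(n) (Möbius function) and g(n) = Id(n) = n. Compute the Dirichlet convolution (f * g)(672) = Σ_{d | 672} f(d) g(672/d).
(μ * Id)(672) = 192

Divisors of 672: [1, 2, 3, 4, 6, 7, 8, 12, 14, 16, 21, 24, 28, 32, 42, 48, 56, 84, 96, 112, 168, 224, 336, 672]. For each d | 672:
  d = 1: μ(1) · Id(672/1) = 1 · 672 = 672
  d = 2: μ(2) · Id(672/2) = -1 · 336 = -336
  d = 3: μ(3) · Id(672/3) = -1 · 224 = -224
  d = 4: μ(4) · Id(672/4) = 0 · 168 = 0
  d = 6: μ(6) · Id(672/6) = 1 · 112 = 112
  d = 7: μ(7) · Id(672/7) = -1 · 96 = -96
  d = 8: μ(8) · Id(672/8) = 0 · 84 = 0
  d = 12: μ(12) · Id(672/12) = 0 · 56 = 0
  d = 14: μ(14) · Id(672/14) = 1 · 48 = 48
  d = 16: μ(16) · Id(672/16) = 0 · 42 = 0
  d = 21: μ(21) · Id(672/21) = 1 · 32 = 32
  d = 24: μ(24) · Id(672/24) = 0 · 28 = 0
  d = 28: μ(28) · Id(672/28) = 0 · 24 = 0
  d = 32: μ(32) · Id(672/32) = 0 · 21 = 0
  d = 42: μ(42) · Id(672/42) = -1 · 16 = -16
  d = 48: μ(48) · Id(672/48) = 0 · 14 = 0
  d = 56: μ(56) · Id(672/56) = 0 · 12 = 0
  d = 84: μ(84) · Id(672/84) = 0 · 8 = 0
  d = 96: μ(96) · Id(672/96) = 0 · 7 = 0
  d = 112: μ(112) · Id(672/112) = 0 · 6 = 0
  d = 168: μ(168) · Id(672/168) = 0 · 4 = 0
  d = 224: μ(224) · Id(672/224) = 0 · 3 = 0
  d = 336: μ(336) · Id(672/336) = 0 · 2 = 0
  d = 672: μ(672) · Id(672/672) = 0 · 1 = 0
Summing: (μ * Id)(672) = 672 + -336 + -224 + 0 + 112 + -96 + 0 + 0 + 48 + 0 + 32 + 0 + 0 + 0 + -16 + 0 + 0 + 0 + 0 + 0 + 0 + 0 + 0 + 0 = 192.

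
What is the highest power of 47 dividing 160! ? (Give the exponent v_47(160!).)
v_47(160!) = 3

Legendre's formula: v_p(n!) = Σ_{k ≥ 1} ⌊n / p^k⌋. For p = 47, n = 160, the terms are:
  ⌊160/47^1⌋ = ⌊160/47⌋ = 3
(the next term ⌊160/47^2⌋ = 0, terminating the sum). Summing: v_47(160!) = 3 = 3.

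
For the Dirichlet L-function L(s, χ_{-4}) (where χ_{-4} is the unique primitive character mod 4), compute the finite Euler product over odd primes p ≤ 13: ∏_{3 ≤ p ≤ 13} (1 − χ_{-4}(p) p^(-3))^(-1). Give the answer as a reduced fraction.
∏ = 17910767875/18484721664

The odd primes p ≤ 13 are [3, 5, 7, 11, 13]. For each, χ(p) = 1 if p ≡ 1 mod 4, χ(p) = −1 if p ≡ 3 mod 4. Taking (1 − χ(p)/p^3)^(-1) = p^3/(p^3 − χ(p)): (1 − (-1)/3^3)^(-1) · (1 − (1)/5^3)^(-1) · (1 − (-1)/7^3)^(-1) · (1 − (-1)/11^3)^(-1) · (1 − (1)/13^3)^(-1) = 17910767875/18484721664.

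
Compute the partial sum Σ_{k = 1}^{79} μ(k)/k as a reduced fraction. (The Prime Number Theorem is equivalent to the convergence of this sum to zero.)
Σ μ(k)/k = -5419230422019661121772083237/214509651156044860526605636942

Values of μ(k) for 1 ≤ k ≤ 79: μ(1) = 1, μ(2) = -1, μ(3) = -1, μ(5) = -1, μ(6) = 1, μ(7) = -1, μ(10) = 1, μ(11) = -1, μ(13) = -1, μ(14) = 1, μ(15) = 1, μ(17) = -1, μ(19) = -1, μ(21) = 1, μ(22) = 1, μ(23) = -1, μ(26) = 1, μ(29) = -1, μ(30) = -1, μ(31) = -1, μ(33) = 1, μ(34) = 1, μ(35) = 1, μ(37) = -1, μ(38) = 1, μ(39) = 1, μ(41) = -1, μ(42) = -1, μ(43) = -1, μ(46) = 1, μ(47) = -1, μ(51) = 1, μ(53) = -1, μ(55) = 1, μ(57) = 1, μ(58) = 1, μ(59) = -1, μ(61) = -1, μ(62) = 1, μ(65) = 1, μ(66) = -1, μ(67) = -1, μ(69) = 1, μ(70) = -1, μ(71) = -1, μ(73) = -1, μ(74) = 1, μ(77) = 1, μ(78) = -1, μ(79) = -1, with μ = 0 on non-squarefree integers. Summing μ(k)/k for k where μ(k) ≠ 0 gives -5419230422019661121772083237/214509651156044860526605636942 ≈ -0.0253. (PNT ⟺ this sum → 0 as n → ∞.)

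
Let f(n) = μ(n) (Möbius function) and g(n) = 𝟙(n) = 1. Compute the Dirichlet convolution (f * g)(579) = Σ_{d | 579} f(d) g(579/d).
(μ * 𝟙)(579) = 0

Divisors of 579: [1, 3, 193, 579]. For each d | 579:
  d = 1: μ(1) · 𝟙(579/1) = 1 · 1 = 1
  d = 3: μ(3) · 𝟙(579/3) = -1 · 1 = -1
  d = 193: μ(193) · 𝟙(579/193) = -1 · 1 = -1
  d = 579: μ(579) · 𝟙(579/579) = 1 · 1 = 1
Summing: (μ * 𝟙)(579) = 1 + -1 + -1 + 1 = 0.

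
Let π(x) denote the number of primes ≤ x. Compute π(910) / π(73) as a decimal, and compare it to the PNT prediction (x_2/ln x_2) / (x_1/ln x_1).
π(910)/π(73) = 155/21 ≈ 7.3810;  PNT prediction ≈ 7.8497.

π(73) = 21 and π(910) = 155, so π(910)/π(73) ≈ 7.3810. The PNT-predicted ratio is (910/ln(910)) / (73/ln(73)) ≈ 7.8497. The two agree to within a few percent, as expected.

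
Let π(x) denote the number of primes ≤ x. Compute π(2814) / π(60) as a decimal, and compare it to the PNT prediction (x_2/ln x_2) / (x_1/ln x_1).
π(2814)/π(60) = 409/17 ≈ 24.0588;  PNT prediction ≈ 24.1773.

π(60) = 17 and π(2814) = 409, so π(2814)/π(60) ≈ 24.0588. The PNT-predicted ratio is (2814/ln(2814)) / (60/ln(60)) ≈ 24.1773. The two agree to within a few percent, as expected.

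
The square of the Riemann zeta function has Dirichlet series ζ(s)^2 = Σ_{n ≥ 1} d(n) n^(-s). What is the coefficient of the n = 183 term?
d(183) = 4

ζ(s)^2 = (Σ 1/m^s)(Σ 1/k^s). The coefficient of 1/n^s in the product is the number of ordered pairs (m, k) with mk = n, which equals d(n). For n = 183, divisors are [1, 3, 61, 183], so d(183) = 4.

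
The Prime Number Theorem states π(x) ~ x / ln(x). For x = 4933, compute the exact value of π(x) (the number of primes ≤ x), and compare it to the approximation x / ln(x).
π(4933) = 659;  x/ln(x) ≈ 580.10;  relative error ≈ 11.97%.

Directly count primes up to 4933: π(4933) = 659. The PNT approximation gives 4933/ln(4933) ≈ 4933/8.50370 ≈ 580.10. Relative error (π(x) − x/ln(x)) / π(x) ≈ 11.97%; the approximation is known to undercount slightly (Li(x) is a better estimate).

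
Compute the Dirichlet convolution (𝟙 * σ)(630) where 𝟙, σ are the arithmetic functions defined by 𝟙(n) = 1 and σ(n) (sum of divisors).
(𝟙 * σ)(630) = 4536

Divisors of 630: [1, 2, 3, 5, 6, 7, 9, 10, 14, 15, 18, 21, 30, 35, 42, 45, 63, 70, 90, 105, 126, 210, 315, 630]. For each d | 630:
  d = 1: 𝟙(1) · σ(630/1) = 1 · 1872 = 1872
  d = 2: 𝟙(2) · σ(630/2) = 1 · 624 = 624
  d = 3: 𝟙(3) · σ(630/3) = 1 · 576 = 576
  d = 5: 𝟙(5) · σ(630/5) = 1 · 312 = 312
  d = 6: 𝟙(6) · σ(630/6) = 1 · 192 = 192
  d = 7: 𝟙(7) · σ(630/7) = 1 · 234 = 234
  d = 9: 𝟙(9) · σ(630/9) = 1 · 144 = 144
  d = 10: 𝟙(10) · σ(630/10) = 1 · 104 = 104
  d = 14: 𝟙(14) · σ(630/14) = 1 · 78 = 78
  d = 15: 𝟙(15) · σ(630/15) = 1 · 96 = 96
  d = 18: 𝟙(18) · σ(630/18) = 1 · 48 = 48
  d = 21: 𝟙(21) · σ(630/21) = 1 · 72 = 72
  d = 30: 𝟙(30) · σ(630/30) = 1 · 32 = 32
  d = 35: 𝟙(35) · σ(630/35) = 1 · 39 = 39
  d = 42: 𝟙(42) · σ(630/42) = 1 · 24 = 24
  d = 45: 𝟙(45) · σ(630/45) = 1 · 24 = 24
  d = 63: 𝟙(63) · σ(630/63) = 1 · 18 = 18
  d = 70: 𝟙(70) · σ(630/70) = 1 · 13 = 13
  d = 90: 𝟙(90) · σ(630/90) = 1 · 8 = 8
  d = 105: 𝟙(105) · σ(630/105) = 1 · 12 = 12
  d = 126: 𝟙(126) · σ(630/126) = 1 · 6 = 6
  d = 210: 𝟙(210) · σ(630/210) = 1 · 4 = 4
  d = 315: 𝟙(315) · σ(630/315) = 1 · 3 = 3
  d = 630: 𝟙(630) · σ(630/630) = 1 · 1 = 1
Summing: (𝟙 * σ)(630) = 1872 + 624 + 576 + 312 + 192 + 234 + 144 + 104 + 78 + 96 + 48 + 72 + 32 + 39 + 24 + 24 + 18 + 13 + 8 + 12 + 6 + 4 + 3 + 1 = 4536.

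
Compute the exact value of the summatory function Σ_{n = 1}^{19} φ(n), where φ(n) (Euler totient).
Σ_{n ≤ 19} φ(n) = 120

Compute φ(n) for each 1 ≤ n ≤ 19: φ(1) = 1, φ(2) = 1, φ(3) = 2, φ(4) = 2, φ(5) = 4, φ(6) = 2, φ(7) = 6, φ(8) = 4, φ(9) = 6, φ(10) = 4, φ(11) = 10, φ(12) = 4, φ(13) = 12, φ(14) = 6, φ(15) = 8, φ(16) = 8, φ(17) = 16, φ(18) = 6, φ(19) = 18. Summing all 19 values: 120. (Average order: Σ_{n ≤ x} φ(n) ~ (3/π²) x². For x = 19, (3/π²)·19² ≈ 109.73.)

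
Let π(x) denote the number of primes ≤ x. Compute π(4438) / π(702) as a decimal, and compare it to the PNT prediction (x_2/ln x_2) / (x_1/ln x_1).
π(4438)/π(702) = 602/126 ≈ 4.7778;  PNT prediction ≈ 4.9338.

π(702) = 126 and π(4438) = 602, so π(4438)/π(702) ≈ 4.7778. The PNT-predicted ratio is (4438/ln(4438)) / (702/ln(702)) ≈ 4.9338. The two agree to within a few percent, as expected.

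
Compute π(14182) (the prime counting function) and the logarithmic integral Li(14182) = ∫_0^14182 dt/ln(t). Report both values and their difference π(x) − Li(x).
π(14182) = 1669;  Li(14182) ≈ 1691.31;  π(x) − Li(x) ≈ -22.31.

Direct count of primes ≤ 14182 gives π(14182) = 1669. Numerical evaluation of the logarithmic integral gives Li(14182) ≈ 1691.31. The difference π(x) − Li(x) ≈ -22.31 is typically negative for small/moderate x (Li(x) overestimates), though Littlewood's theorem shows this sign changes infinitely often.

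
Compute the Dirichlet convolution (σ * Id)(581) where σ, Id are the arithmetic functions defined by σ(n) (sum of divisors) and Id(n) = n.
(σ * Id)(581) = 2505

Divisors of 581: [1, 7, 83, 581]. For each d | 581:
  d = 1: σ(1) · Id(581/1) = 1 · 581 = 581
  d = 7: σ(7) · Id(581/7) = 8 · 83 = 664
  d = 83: σ(83) · Id(581/83) = 84 · 7 = 588
  d = 581: σ(581) · Id(581/581) = 672 · 1 = 672
Summing: (σ * Id)(581) = 581 + 664 + 588 + 672 = 2505.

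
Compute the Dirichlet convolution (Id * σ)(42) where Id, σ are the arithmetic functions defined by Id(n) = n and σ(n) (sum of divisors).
(Id * σ)(42) = 525

Divisors of 42: [1, 2, 3, 6, 7, 14, 21, 42]. For each d | 42:
  d = 1: Id(1) · σ(42/1) = 1 · 96 = 96
  d = 2: Id(2) · σ(42/2) = 2 · 32 = 64
  d = 3: Id(3) · σ(42/3) = 3 · 24 = 72
  d = 6: Id(6) · σ(42/6) = 6 · 8 = 48
  d = 7: Id(7) · σ(42/7) = 7 · 12 = 84
  d = 14: Id(14) · σ(42/14) = 14 · 4 = 56
  d = 21: Id(21) · σ(42/21) = 21 · 3 = 63
  d = 42: Id(42) · σ(42/42) = 42 · 1 = 42
Summing: (Id * σ)(42) = 96 + 64 + 72 + 48 + 84 + 56 + 63 + 42 = 525.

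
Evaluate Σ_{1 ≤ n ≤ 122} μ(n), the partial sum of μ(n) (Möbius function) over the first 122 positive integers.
Σ_{n ≤ 122} μ(n) = -2

Compute μ(n) for each 1 ≤ n ≤ 122: μ(1) = 1, μ(2) = -1, μ(3) = -1, μ(4) = 0, μ(5) = -1, μ(6) = 1, μ(7) = -1, μ(8) = 0, μ(9) = 0, μ(10) = 1, μ(11) = -1, μ(12) = 0, μ(13) = -1, μ(14) = 1, μ(15) = 1, μ(16) = 0, μ(17) = -1, μ(18) = 0, μ(19) = -1, μ(20) = 0, μ(21) = 1, μ(22) = 1, μ(23) = -1, μ(24) = 0, μ(25) = 0, μ(26) = 1, μ(27) = 0, μ(28) = 0, μ(29) = -1, μ(30) = -1, μ(31) = -1, μ(32) = 0, μ(33) = 1, μ(34) = 1, μ(35) = 1, μ(36) = 0, μ(37) = -1, μ(38) = 1, μ(39) = 1, μ(40) = 0, μ(41) = -1, μ(42) = -1, μ(43) = -1, μ(44) = 0, μ(45) = 0, μ(46) = 1, μ(47) = -1, μ(48) = 0, μ(49) = 0, μ(50) = 0, μ(51) = 1, μ(52) = 0, μ(53) = -1, μ(54) = 0, μ(55) = 1, μ(56) = 0, μ(57) = 1, μ(58) = 1, μ(59) = -1, μ(60) = 0, μ(61) = -1, μ(62) = 1, μ(63) = 0, μ(64) = 0, μ(65) = 1, μ(66) = -1, μ(67) = -1, μ(68) = 0, μ(69) = 1, μ(70) = -1, μ(71) = -1, μ(72) = 0, μ(73) = -1, μ(74) = 1, μ(75) = 0, μ(76) = 0, μ(77) = 1, μ(78) = -1, μ(79) = -1, μ(80) = 0, μ(81) = 0, μ(82) = 1, μ(83) = -1, μ(84) = 0, μ(85) = 1, μ(86) = 1, μ(87) = 1, μ(88) = 0, μ(89) = -1, μ(90) = 0, μ(91) = 1, μ(92) = 0, μ(93) = 1, μ(94) = 1, μ(95) = 1, μ(96) = 0, μ(97) = -1, μ(98) = 0, μ(99) = 0, μ(100) = 0, μ(101) = -1, μ(102) = -1, μ(103) = -1, μ(104) = 0, μ(105) = -1, μ(106) = 1, μ(107) = -1, μ(108) = 0, μ(109) = -1, μ(110) = -1, μ(111) = 1, μ(112) = 0, μ(113) = -1, μ(114) = -1, μ(115) = 1, μ(116) = 0, μ(117) = 0, μ(118) = 1, μ(119) = 1, μ(120) = 0, μ(121) = 0, μ(122) = 1. Summing all 122 values: -2. (Mertens function M(x) = Σ_{n ≤ x} μ(n); on average M(x) should be small (PNT ⟺ M(x) = o(x)).)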